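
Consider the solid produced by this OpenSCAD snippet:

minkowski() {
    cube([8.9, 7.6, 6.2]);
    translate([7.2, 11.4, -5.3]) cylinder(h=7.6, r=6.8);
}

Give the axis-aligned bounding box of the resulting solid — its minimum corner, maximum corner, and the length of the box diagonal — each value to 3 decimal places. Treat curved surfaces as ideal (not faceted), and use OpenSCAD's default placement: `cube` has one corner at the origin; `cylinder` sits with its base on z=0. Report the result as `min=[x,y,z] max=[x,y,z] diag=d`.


A = translate([7.2, 11.4, -5.3]) cylinder(h=7.6, r=6.8) → bbox [0.4,4.6,-5.3] .. [14,18.2,2.3]
B = cube([8.9, 7.6, 6.2]) → bbox [0,0,0] .. [8.9,7.6,6.2]
lo = A.lo+B.lo = [0.4+0, 4.6+0, -5.3+0] = [0.400,4.600,-5.300]
hi = A.hi+B.hi = [14+8.9, 18.2+7.6, 2.3+6.2] = [22.900,25.800,8.500]
diag = √(22.5²+21.2²+13.8²) = √1146.13 = 33.855

min=[0.400,4.600,-5.300] max=[22.900,25.800,8.500] diag=33.855


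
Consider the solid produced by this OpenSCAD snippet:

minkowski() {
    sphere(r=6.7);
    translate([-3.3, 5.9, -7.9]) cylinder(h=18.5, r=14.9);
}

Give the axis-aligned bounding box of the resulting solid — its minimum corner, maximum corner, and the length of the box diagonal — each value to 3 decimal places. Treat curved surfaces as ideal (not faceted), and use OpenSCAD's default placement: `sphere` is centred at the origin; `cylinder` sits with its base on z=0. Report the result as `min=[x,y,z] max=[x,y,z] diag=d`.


min=[-24.900,-15.700,-14.600] max=[18.300,27.500,17.300] diag=68.921

A = translate([-3.3, 5.9, -7.9]) cylinder(h=18.5, r=14.9) → bbox [-18.2,-9,-7.9] .. [11.6,20.8,10.6]
B = sphere(r=6.7) → bbox [-6.7,-6.7,-6.7] .. [6.7,6.7,6.7]
lo = A.lo+B.lo = [-18.2-6.7, -9-6.7, -7.9-6.7] = [-24.900,-15.700,-14.600]
hi = A.hi+B.hi = [11.6+6.7, 20.8+6.7, 10.6+6.7] = [18.300,27.500,17.300]
diag = √(43.2²+43.2²+31.9²) = √4750.09 = 68.921


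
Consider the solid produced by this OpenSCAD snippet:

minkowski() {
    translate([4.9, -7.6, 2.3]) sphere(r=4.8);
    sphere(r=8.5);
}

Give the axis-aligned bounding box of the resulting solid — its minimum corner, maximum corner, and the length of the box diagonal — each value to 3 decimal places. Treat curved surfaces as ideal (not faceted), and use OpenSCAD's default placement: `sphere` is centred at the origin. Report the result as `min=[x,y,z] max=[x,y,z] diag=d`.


A = translate([4.9, -7.6, 2.3]) sphere(r=4.8) → bbox [0.1,-12.4,-2.5] .. [9.7,-2.8,7.1]
B = sphere(r=8.5) → bbox [-8.5,-8.5,-8.5] .. [8.5,8.5,8.5]
lo = A.lo+B.lo = [0.1-8.5, -12.4-8.5, -2.5-8.5] = [-8.400,-20.900,-11.000]
hi = A.hi+B.hi = [9.7+8.5, -2.8+8.5, 7.1+8.5] = [18.200,5.700,15.600]
diag = √(26.6²+26.6²+26.6²) = √2122.68 = 46.073

min=[-8.400,-20.900,-11.000] max=[18.200,5.700,15.600] diag=46.073


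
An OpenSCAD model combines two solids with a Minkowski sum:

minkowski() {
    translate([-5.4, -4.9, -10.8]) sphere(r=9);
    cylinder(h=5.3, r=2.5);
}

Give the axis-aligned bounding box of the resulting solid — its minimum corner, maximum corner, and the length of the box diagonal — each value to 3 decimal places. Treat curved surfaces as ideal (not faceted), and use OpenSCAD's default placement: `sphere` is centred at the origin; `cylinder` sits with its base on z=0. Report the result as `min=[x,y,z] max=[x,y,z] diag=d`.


A = translate([-5.4, -4.9, -10.8]) sphere(r=9) → bbox [-14.4,-13.9,-19.8] .. [3.6,4.1,-1.8]
B = cylinder(h=5.3, r=2.5) → bbox [-2.5,-2.5,0] .. [2.5,2.5,5.3]
lo = A.lo+B.lo = [-14.4-2.5, -13.9-2.5, -19.8+0] = [-16.900,-16.400,-19.800]
hi = A.hi+B.hi = [3.6+2.5, 4.1+2.5, -1.8+5.3] = [6.100,6.600,3.500]
diag = √(23²+23²+23.3²) = √1600.89 = 40.011

min=[-16.900,-16.400,-19.800] max=[6.100,6.600,3.500] diag=40.011


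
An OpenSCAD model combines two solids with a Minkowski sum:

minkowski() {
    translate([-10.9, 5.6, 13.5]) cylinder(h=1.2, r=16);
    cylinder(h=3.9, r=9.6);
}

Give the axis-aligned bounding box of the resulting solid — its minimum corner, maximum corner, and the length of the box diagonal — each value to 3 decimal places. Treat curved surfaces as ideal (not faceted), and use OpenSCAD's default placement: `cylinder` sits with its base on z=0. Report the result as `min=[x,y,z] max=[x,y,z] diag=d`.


min=[-36.500,-20.000,13.500] max=[14.700,31.200,18.600] diag=72.587

A = translate([-10.9, 5.6, 13.5]) cylinder(h=1.2, r=16) → bbox [-26.9,-10.4,13.5] .. [5.1,21.6,14.7]
B = cylinder(h=3.9, r=9.6) → bbox [-9.6,-9.6,0] .. [9.6,9.6,3.9]
lo = A.lo+B.lo = [-26.9-9.6, -10.4-9.6, 13.5+0] = [-36.500,-20.000,13.500]
hi = A.hi+B.hi = [5.1+9.6, 21.6+9.6, 14.7+3.9] = [14.700,31.200,18.600]
diag = √(51.2²+51.2²+5.1²) = √5268.89 = 72.587


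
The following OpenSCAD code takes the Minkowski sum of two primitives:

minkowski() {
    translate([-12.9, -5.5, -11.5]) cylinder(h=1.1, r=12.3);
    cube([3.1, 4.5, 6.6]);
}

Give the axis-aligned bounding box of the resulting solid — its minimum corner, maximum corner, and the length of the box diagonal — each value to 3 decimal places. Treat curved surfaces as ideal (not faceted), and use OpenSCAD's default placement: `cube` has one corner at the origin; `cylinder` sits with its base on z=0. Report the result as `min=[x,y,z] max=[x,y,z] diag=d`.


min=[-25.200,-17.800,-11.500] max=[2.500,11.300,-3.800] diag=40.907

A = translate([-12.9, -5.5, -11.5]) cylinder(h=1.1, r=12.3) → bbox [-25.2,-17.8,-11.5] .. [-0.6,6.8,-10.4]
B = cube([3.1, 4.5, 6.6]) → bbox [0,0,0] .. [3.1,4.5,6.6]
lo = A.lo+B.lo = [-25.2+0, -17.8+0, -11.5+0] = [-25.200,-17.800,-11.500]
hi = A.hi+B.hi = [-0.6+3.1, 6.8+4.5, -10.4+6.6] = [2.500,11.300,-3.800]
diag = √(27.7²+29.1²+7.7²) = √1673.39 = 40.907


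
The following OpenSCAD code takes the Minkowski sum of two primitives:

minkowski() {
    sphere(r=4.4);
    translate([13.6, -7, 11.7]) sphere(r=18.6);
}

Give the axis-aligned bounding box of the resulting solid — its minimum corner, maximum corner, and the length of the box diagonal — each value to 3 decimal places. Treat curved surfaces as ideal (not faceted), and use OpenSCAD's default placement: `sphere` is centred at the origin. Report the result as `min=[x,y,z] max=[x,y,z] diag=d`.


A = translate([13.6, -7, 11.7]) sphere(r=18.6) → bbox [-5,-25.6,-6.9] .. [32.2,11.6,30.3]
B = sphere(r=4.4) → bbox [-4.4,-4.4,-4.4] .. [4.4,4.4,4.4]
lo = A.lo+B.lo = [-5-4.4, -25.6-4.4, -6.9-4.4] = [-9.400,-30.000,-11.300]
hi = A.hi+B.hi = [32.2+4.4, 11.6+4.4, 30.3+4.4] = [36.600,16.000,34.700]
diag = √(46²+46²+46²) = √6348 = 79.674

min=[-9.400,-30.000,-11.300] max=[36.600,16.000,34.700] diag=79.674


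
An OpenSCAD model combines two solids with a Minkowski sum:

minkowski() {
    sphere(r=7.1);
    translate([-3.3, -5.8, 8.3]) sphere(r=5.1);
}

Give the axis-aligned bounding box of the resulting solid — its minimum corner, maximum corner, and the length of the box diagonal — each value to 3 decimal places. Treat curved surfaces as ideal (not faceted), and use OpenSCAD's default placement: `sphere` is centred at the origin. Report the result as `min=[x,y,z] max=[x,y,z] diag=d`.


min=[-15.500,-18.000,-3.900] max=[8.900,6.400,20.500] diag=42.262

A = translate([-3.3, -5.8, 8.3]) sphere(r=5.1) → bbox [-8.4,-10.9,3.2] .. [1.8,-0.7,13.4]
B = sphere(r=7.1) → bbox [-7.1,-7.1,-7.1] .. [7.1,7.1,7.1]
lo = A.lo+B.lo = [-8.4-7.1, -10.9-7.1, 3.2-7.1] = [-15.500,-18.000,-3.900]
hi = A.hi+B.hi = [1.8+7.1, -0.7+7.1, 13.4+7.1] = [8.900,6.400,20.500]
diag = √(24.4²+24.4²+24.4²) = √1786.08 = 42.262


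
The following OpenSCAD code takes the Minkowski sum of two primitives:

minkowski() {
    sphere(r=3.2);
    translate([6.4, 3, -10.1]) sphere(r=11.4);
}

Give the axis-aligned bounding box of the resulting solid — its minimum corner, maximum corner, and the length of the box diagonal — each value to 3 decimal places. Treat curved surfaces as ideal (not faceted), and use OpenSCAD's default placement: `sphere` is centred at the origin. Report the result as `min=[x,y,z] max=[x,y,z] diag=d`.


A = translate([6.4, 3, -10.1]) sphere(r=11.4) → bbox [-5,-8.4,-21.5] .. [17.8,14.4,1.3]
B = sphere(r=3.2) → bbox [-3.2,-3.2,-3.2] .. [3.2,3.2,3.2]
lo = A.lo+B.lo = [-5-3.2, -8.4-3.2, -21.5-3.2] = [-8.200,-11.600,-24.700]
hi = A.hi+B.hi = [17.8+3.2, 14.4+3.2, 1.3+3.2] = [21.000,17.600,4.500]
diag = √(29.2²+29.2²+29.2²) = √2557.92 = 50.576

min=[-8.200,-11.600,-24.700] max=[21.000,17.600,4.500] diag=50.576


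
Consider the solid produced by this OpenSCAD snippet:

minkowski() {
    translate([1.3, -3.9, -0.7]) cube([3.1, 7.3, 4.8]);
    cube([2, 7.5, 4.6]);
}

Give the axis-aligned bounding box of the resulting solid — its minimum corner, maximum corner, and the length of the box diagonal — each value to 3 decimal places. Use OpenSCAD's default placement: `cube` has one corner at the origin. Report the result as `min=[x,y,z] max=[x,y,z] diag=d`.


min=[1.300,-3.900,-0.700] max=[6.400,10.900,8.700] diag=18.260

A = translate([1.3, -3.9, -0.7]) cube([3.1, 7.3, 4.8]) → bbox [1.3,-3.9,-0.7] .. [4.4,3.4,4.1]
B = cube([2, 7.5, 4.6]) → bbox [0,0,0] .. [2,7.5,4.6]
lo = A.lo+B.lo = [1.3+0, -3.9+0, -0.7+0] = [1.300,-3.900,-0.700]
hi = A.hi+B.hi = [4.4+2, 3.4+7.5, 4.1+4.6] = [6.400,10.900,8.700]
diag = √(5.1²+14.8²+9.4²) = √333.41 = 18.260


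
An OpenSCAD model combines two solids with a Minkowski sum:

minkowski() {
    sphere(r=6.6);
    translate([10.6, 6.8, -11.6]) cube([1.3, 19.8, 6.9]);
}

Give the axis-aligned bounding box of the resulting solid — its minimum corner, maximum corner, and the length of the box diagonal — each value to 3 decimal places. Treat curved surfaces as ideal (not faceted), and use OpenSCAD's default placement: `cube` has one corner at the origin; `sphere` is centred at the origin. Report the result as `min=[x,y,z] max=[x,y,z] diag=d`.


A = translate([10.6, 6.8, -11.6]) cube([1.3, 19.8, 6.9]) → bbox [10.6,6.8,-11.6] .. [11.9,26.6,-4.7]
B = sphere(r=6.6) → bbox [-6.6,-6.6,-6.6] .. [6.6,6.6,6.6]
lo = A.lo+B.lo = [10.6-6.6, 6.8-6.6, -11.6-6.6] = [4.000,0.200,-18.200]
hi = A.hi+B.hi = [11.9+6.6, 26.6+6.6, -4.7+6.6] = [18.500,33.200,1.900]
diag = √(14.5²+33²+20.1²) = √1703.26 = 41.271

min=[4.000,0.200,-18.200] max=[18.500,33.200,1.900] diag=41.271


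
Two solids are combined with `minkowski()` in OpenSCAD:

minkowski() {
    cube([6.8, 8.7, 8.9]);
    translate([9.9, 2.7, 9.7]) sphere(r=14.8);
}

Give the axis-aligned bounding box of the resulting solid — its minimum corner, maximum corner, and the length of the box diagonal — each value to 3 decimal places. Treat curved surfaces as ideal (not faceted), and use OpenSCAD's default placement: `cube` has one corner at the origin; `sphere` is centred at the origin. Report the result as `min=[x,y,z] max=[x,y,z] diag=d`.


A = translate([9.9, 2.7, 9.7]) sphere(r=14.8) → bbox [-4.9,-12.1,-5.1] .. [24.7,17.5,24.5]
B = cube([6.8, 8.7, 8.9]) → bbox [0,0,0] .. [6.8,8.7,8.9]
lo = A.lo+B.lo = [-4.9+0, -12.1+0, -5.1+0] = [-4.900,-12.100,-5.100]
hi = A.hi+B.hi = [24.7+6.8, 17.5+8.7, 24.5+8.9] = [31.500,26.200,33.400]
diag = √(36.4²+38.3²+38.5²) = √4274.1 = 65.377

min=[-4.900,-12.100,-5.100] max=[31.500,26.200,33.400] diag=65.377


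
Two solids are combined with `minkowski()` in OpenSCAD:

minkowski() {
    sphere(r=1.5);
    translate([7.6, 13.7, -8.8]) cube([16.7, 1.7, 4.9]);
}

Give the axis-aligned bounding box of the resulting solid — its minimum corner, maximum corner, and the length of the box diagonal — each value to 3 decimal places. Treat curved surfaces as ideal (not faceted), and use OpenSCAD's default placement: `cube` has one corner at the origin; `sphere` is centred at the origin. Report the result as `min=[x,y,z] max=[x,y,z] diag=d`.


min=[6.100,12.200,-10.300] max=[25.800,16.900,-2.400] diag=21.739

A = translate([7.6, 13.7, -8.8]) cube([16.7, 1.7, 4.9]) → bbox [7.6,13.7,-8.8] .. [24.3,15.4,-3.9]
B = sphere(r=1.5) → bbox [-1.5,-1.5,-1.5] .. [1.5,1.5,1.5]
lo = A.lo+B.lo = [7.6-1.5, 13.7-1.5, -8.8-1.5] = [6.100,12.200,-10.300]
hi = A.hi+B.hi = [24.3+1.5, 15.4+1.5, -3.9+1.5] = [25.800,16.900,-2.400]
diag = √(19.7²+4.7²+7.9²) = √472.59 = 21.739


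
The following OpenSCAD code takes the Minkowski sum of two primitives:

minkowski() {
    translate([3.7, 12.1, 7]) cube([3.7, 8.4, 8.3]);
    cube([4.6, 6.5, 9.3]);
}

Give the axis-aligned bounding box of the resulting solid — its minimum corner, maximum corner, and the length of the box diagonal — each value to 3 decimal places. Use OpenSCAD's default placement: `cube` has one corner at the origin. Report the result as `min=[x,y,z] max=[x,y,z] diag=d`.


A = translate([3.7, 12.1, 7]) cube([3.7, 8.4, 8.3]) → bbox [3.7,12.1,7] .. [7.4,20.5,15.3]
B = cube([4.6, 6.5, 9.3]) → bbox [0,0,0] .. [4.6,6.5,9.3]
lo = A.lo+B.lo = [3.7+0, 12.1+0, 7+0] = [3.700,12.100,7.000]
hi = A.hi+B.hi = [7.4+4.6, 20.5+6.5, 15.3+9.3] = [12.000,27.000,24.600]
diag = √(8.3²+14.9²+17.6²) = √600.66 = 24.508

min=[3.700,12.100,7.000] max=[12.000,27.000,24.600] diag=24.508


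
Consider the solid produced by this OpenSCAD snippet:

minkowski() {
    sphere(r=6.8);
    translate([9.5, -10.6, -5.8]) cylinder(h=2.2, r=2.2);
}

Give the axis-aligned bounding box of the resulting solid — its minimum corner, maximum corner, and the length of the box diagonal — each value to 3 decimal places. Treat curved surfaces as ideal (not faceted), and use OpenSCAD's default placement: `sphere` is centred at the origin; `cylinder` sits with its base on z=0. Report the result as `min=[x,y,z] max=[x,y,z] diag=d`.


min=[0.500,-19.600,-12.600] max=[18.500,-1.600,3.200] diag=29.961

A = translate([9.5, -10.6, -5.8]) cylinder(h=2.2, r=2.2) → bbox [7.3,-12.8,-5.8] .. [11.7,-8.4,-3.6]
B = sphere(r=6.8) → bbox [-6.8,-6.8,-6.8] .. [6.8,6.8,6.8]
lo = A.lo+B.lo = [7.3-6.8, -12.8-6.8, -5.8-6.8] = [0.500,-19.600,-12.600]
hi = A.hi+B.hi = [11.7+6.8, -8.4+6.8, -3.6+6.8] = [18.500,-1.600,3.200]
diag = √(18²+18²+15.8²) = √897.64 = 29.961


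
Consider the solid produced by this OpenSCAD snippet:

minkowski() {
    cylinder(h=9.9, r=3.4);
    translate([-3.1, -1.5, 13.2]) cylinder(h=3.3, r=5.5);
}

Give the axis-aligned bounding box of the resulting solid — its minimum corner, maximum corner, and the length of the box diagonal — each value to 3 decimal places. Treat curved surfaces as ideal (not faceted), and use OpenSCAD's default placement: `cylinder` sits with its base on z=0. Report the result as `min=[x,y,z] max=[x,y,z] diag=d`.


min=[-12.000,-10.400,13.200] max=[5.800,7.400,26.400] diag=28.424

A = translate([-3.1, -1.5, 13.2]) cylinder(h=3.3, r=5.5) → bbox [-8.6,-7,13.2] .. [2.4,4,16.5]
B = cylinder(h=9.9, r=3.4) → bbox [-3.4,-3.4,0] .. [3.4,3.4,9.9]
lo = A.lo+B.lo = [-8.6-3.4, -7-3.4, 13.2+0] = [-12.000,-10.400,13.200]
hi = A.hi+B.hi = [2.4+3.4, 4+3.4, 16.5+9.9] = [5.800,7.400,26.400]
diag = √(17.8²+17.8²+13.2²) = √807.92 = 28.424


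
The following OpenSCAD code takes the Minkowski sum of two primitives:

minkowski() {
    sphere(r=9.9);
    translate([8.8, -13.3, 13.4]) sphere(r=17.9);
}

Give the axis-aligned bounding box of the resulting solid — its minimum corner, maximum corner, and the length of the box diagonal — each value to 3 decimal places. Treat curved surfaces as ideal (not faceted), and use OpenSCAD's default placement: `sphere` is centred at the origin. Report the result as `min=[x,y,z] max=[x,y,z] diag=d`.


min=[-19.000,-41.100,-14.400] max=[36.600,14.500,41.200] diag=96.302

A = translate([8.8, -13.3, 13.4]) sphere(r=17.9) → bbox [-9.1,-31.2,-4.5] .. [26.7,4.6,31.3]
B = sphere(r=9.9) → bbox [-9.9,-9.9,-9.9] .. [9.9,9.9,9.9]
lo = A.lo+B.lo = [-9.1-9.9, -31.2-9.9, -4.5-9.9] = [-19.000,-41.100,-14.400]
hi = A.hi+B.hi = [26.7+9.9, 4.6+9.9, 31.3+9.9] = [36.600,14.500,41.200]
diag = √(55.6²+55.6²+55.6²) = √9274.08 = 96.302


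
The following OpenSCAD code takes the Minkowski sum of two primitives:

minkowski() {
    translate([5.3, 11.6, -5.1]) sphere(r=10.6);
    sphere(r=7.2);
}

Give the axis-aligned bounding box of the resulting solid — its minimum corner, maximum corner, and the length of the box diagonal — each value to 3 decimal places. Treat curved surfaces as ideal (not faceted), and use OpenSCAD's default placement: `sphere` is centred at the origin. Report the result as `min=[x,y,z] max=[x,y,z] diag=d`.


min=[-12.500,-6.200,-22.900] max=[23.100,29.400,12.700] diag=61.661

A = translate([5.3, 11.6, -5.1]) sphere(r=10.6) → bbox [-5.3,1,-15.7] .. [15.9,22.2,5.5]
B = sphere(r=7.2) → bbox [-7.2,-7.2,-7.2] .. [7.2,7.2,7.2]
lo = A.lo+B.lo = [-5.3-7.2, 1-7.2, -15.7-7.2] = [-12.500,-6.200,-22.900]
hi = A.hi+B.hi = [15.9+7.2, 22.2+7.2, 5.5+7.2] = [23.100,29.400,12.700]
diag = √(35.6²+35.6²+35.6²) = √3802.08 = 61.661


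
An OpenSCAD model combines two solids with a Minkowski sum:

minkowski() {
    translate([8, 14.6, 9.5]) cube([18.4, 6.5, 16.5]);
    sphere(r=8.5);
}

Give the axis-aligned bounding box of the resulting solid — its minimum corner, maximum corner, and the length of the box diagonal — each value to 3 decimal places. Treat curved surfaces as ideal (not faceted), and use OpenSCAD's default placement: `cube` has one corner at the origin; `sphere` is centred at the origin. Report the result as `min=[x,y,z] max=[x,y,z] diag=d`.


min=[-0.500,6.100,1.000] max=[34.900,29.600,34.500] diag=54.108

A = translate([8, 14.6, 9.5]) cube([18.4, 6.5, 16.5]) → bbox [8,14.6,9.5] .. [26.4,21.1,26]
B = sphere(r=8.5) → bbox [-8.5,-8.5,-8.5] .. [8.5,8.5,8.5]
lo = A.lo+B.lo = [8-8.5, 14.6-8.5, 9.5-8.5] = [-0.500,6.100,1.000]
hi = A.hi+B.hi = [26.4+8.5, 21.1+8.5, 26+8.5] = [34.900,29.600,34.500]
diag = √(35.4²+23.5²+33.5²) = √2927.66 = 54.108


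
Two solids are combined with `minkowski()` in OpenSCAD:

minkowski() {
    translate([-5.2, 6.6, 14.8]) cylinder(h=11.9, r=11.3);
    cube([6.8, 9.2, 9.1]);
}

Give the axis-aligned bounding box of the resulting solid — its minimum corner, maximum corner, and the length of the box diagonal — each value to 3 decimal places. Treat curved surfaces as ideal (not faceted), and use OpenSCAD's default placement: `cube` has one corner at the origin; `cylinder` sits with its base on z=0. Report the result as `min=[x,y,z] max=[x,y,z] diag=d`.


min=[-16.500,-4.700,14.800] max=[12.900,27.100,35.800] diag=48.131

A = translate([-5.2, 6.6, 14.8]) cylinder(h=11.9, r=11.3) → bbox [-16.5,-4.7,14.8] .. [6.1,17.9,26.7]
B = cube([6.8, 9.2, 9.1]) → bbox [0,0,0] .. [6.8,9.2,9.1]
lo = A.lo+B.lo = [-16.5+0, -4.7+0, 14.8+0] = [-16.500,-4.700,14.800]
hi = A.hi+B.hi = [6.1+6.8, 17.9+9.2, 26.7+9.1] = [12.900,27.100,35.800]
diag = √(29.4²+31.8²+21²) = √2316.6 = 48.131


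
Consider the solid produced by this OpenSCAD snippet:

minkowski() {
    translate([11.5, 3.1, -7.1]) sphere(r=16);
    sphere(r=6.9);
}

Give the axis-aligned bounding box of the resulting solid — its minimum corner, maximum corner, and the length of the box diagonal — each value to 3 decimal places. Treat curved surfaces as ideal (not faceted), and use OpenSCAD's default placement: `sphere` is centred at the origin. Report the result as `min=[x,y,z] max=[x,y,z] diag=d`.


min=[-11.400,-19.800,-30.000] max=[34.400,26.000,15.800] diag=79.328

A = translate([11.5, 3.1, -7.1]) sphere(r=16) → bbox [-4.5,-12.9,-23.1] .. [27.5,19.1,8.9]
B = sphere(r=6.9) → bbox [-6.9,-6.9,-6.9] .. [6.9,6.9,6.9]
lo = A.lo+B.lo = [-4.5-6.9, -12.9-6.9, -23.1-6.9] = [-11.400,-19.800,-30.000]
hi = A.hi+B.hi = [27.5+6.9, 19.1+6.9, 8.9+6.9] = [34.400,26.000,15.800]
diag = √(45.8²+45.8²+45.8²) = √6292.92 = 79.328


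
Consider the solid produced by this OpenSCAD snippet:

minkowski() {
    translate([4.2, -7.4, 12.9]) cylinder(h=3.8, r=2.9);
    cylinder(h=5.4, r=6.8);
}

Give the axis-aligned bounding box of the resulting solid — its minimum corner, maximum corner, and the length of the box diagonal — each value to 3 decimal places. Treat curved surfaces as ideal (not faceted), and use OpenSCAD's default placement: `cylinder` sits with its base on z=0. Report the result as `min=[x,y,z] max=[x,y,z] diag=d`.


A = translate([4.2, -7.4, 12.9]) cylinder(h=3.8, r=2.9) → bbox [1.3,-10.3,12.9] .. [7.1,-4.5,16.7]
B = cylinder(h=5.4, r=6.8) → bbox [-6.8,-6.8,0] .. [6.8,6.8,5.4]
lo = A.lo+B.lo = [1.3-6.8, -10.3-6.8, 12.9+0] = [-5.500,-17.100,12.900]
hi = A.hi+B.hi = [7.1+6.8, -4.5+6.8, 16.7+5.4] = [13.900,2.300,22.100]
diag = √(19.4²+19.4²+9.2²) = √837.36 = 28.937

min=[-5.500,-17.100,12.900] max=[13.900,2.300,22.100] diag=28.937


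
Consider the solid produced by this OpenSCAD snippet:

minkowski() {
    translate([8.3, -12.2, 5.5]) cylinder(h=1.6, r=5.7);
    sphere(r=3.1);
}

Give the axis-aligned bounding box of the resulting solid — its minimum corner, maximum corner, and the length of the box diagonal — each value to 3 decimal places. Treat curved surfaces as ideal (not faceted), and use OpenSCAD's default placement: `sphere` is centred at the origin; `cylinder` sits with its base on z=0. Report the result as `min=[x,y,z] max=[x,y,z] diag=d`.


A = translate([8.3, -12.2, 5.5]) cylinder(h=1.6, r=5.7) → bbox [2.6,-17.9,5.5] .. [14,-6.5,7.1]
B = sphere(r=3.1) → bbox [-3.1,-3.1,-3.1] .. [3.1,3.1,3.1]
lo = A.lo+B.lo = [2.6-3.1, -17.9-3.1, 5.5-3.1] = [-0.500,-21.000,2.400]
hi = A.hi+B.hi = [14+3.1, -6.5+3.1, 7.1+3.1] = [17.100,-3.400,10.200]
diag = √(17.6²+17.6²+7.8²) = √680.36 = 26.084

min=[-0.500,-21.000,2.400] max=[17.100,-3.400,10.200] diag=26.084


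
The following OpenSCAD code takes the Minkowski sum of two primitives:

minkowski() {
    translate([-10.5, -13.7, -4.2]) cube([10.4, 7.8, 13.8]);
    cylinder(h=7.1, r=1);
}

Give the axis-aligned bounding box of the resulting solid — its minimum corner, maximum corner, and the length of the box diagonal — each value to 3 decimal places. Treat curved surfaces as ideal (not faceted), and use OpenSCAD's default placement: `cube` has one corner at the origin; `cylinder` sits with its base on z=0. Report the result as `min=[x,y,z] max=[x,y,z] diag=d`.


A = translate([-10.5, -13.7, -4.2]) cube([10.4, 7.8, 13.8]) → bbox [-10.5,-13.7,-4.2] .. [-0.1,-5.9,9.6]
B = cylinder(h=7.1, r=1) → bbox [-1,-1,0] .. [1,1,7.1]
lo = A.lo+B.lo = [-10.5-1, -13.7-1, -4.2+0] = [-11.500,-14.700,-4.200]
hi = A.hi+B.hi = [-0.1+1, -5.9+1, 9.6+7.1] = [0.900,-4.900,16.700]
diag = √(12.4²+9.8²+20.9²) = √686.61 = 26.203

min=[-11.500,-14.700,-4.200] max=[0.900,-4.900,16.700] diag=26.203


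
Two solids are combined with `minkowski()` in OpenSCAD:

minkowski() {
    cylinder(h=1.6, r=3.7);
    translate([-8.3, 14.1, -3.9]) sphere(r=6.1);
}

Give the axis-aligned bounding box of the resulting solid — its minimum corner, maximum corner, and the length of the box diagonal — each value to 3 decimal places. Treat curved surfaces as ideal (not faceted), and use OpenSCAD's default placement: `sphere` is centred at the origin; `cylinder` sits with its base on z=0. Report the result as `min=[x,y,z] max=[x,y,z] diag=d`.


A = translate([-8.3, 14.1, -3.9]) sphere(r=6.1) → bbox [-14.4,8,-10] .. [-2.2,20.2,2.2]
B = cylinder(h=1.6, r=3.7) → bbox [-3.7,-3.7,0] .. [3.7,3.7,1.6]
lo = A.lo+B.lo = [-14.4-3.7, 8-3.7, -10+0] = [-18.100,4.300,-10.000]
hi = A.hi+B.hi = [-2.2+3.7, 20.2+3.7, 2.2+1.6] = [1.500,23.900,3.800]
diag = √(19.6²+19.6²+13.8²) = √958.76 = 30.964

min=[-18.100,4.300,-10.000] max=[1.500,23.900,3.800] diag=30.964


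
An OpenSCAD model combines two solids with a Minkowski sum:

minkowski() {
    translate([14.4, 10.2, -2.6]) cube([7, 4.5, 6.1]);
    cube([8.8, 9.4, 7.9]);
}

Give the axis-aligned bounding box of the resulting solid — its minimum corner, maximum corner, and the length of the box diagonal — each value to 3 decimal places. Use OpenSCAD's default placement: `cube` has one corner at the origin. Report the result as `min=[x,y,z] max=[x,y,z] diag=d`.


A = translate([14.4, 10.2, -2.6]) cube([7, 4.5, 6.1]) → bbox [14.4,10.2,-2.6] .. [21.4,14.7,3.5]
B = cube([8.8, 9.4, 7.9]) → bbox [0,0,0] .. [8.8,9.4,7.9]
lo = A.lo+B.lo = [14.4+0, 10.2+0, -2.6+0] = [14.400,10.200,-2.600]
hi = A.hi+B.hi = [21.4+8.8, 14.7+9.4, 3.5+7.9] = [30.200,24.100,11.400]
diag = √(15.8²+13.9²+14²) = √638.85 = 25.275

min=[14.400,10.200,-2.600] max=[30.200,24.100,11.400] diag=25.275


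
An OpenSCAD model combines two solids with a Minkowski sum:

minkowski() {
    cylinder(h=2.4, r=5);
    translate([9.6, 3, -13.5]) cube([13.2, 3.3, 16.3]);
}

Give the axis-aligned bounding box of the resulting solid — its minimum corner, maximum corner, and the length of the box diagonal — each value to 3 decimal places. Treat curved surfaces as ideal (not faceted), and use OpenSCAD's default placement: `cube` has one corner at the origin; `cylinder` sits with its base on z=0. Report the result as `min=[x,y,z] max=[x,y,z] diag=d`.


A = translate([9.6, 3, -13.5]) cube([13.2, 3.3, 16.3]) → bbox [9.6,3,-13.5] .. [22.8,6.3,2.8]
B = cylinder(h=2.4, r=5) → bbox [-5,-5,0] .. [5,5,2.4]
lo = A.lo+B.lo = [9.6-5, 3-5, -13.5+0] = [4.600,-2.000,-13.500]
hi = A.hi+B.hi = [22.8+5, 6.3+5, 2.8+2.4] = [27.800,11.300,5.200]
diag = √(23.2²+13.3²+18.7²) = √1064.82 = 32.632

min=[4.600,-2.000,-13.500] max=[27.800,11.300,5.200] diag=32.632


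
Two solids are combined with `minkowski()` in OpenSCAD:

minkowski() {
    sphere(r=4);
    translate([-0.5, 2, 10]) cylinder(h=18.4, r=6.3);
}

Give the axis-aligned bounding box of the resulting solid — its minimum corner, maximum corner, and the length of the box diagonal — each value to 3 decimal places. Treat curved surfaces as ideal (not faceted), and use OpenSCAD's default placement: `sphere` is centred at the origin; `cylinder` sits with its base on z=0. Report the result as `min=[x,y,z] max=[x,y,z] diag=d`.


min=[-10.800,-8.300,6.000] max=[9.800,12.300,32.400] diag=39.315

A = translate([-0.5, 2, 10]) cylinder(h=18.4, r=6.3) → bbox [-6.8,-4.3,10] .. [5.8,8.3,28.4]
B = sphere(r=4) → bbox [-4,-4,-4] .. [4,4,4]
lo = A.lo+B.lo = [-6.8-4, -4.3-4, 10-4] = [-10.800,-8.300,6.000]
hi = A.hi+B.hi = [5.8+4, 8.3+4, 28.4+4] = [9.800,12.300,32.400]
diag = √(20.6²+20.6²+26.4²) = √1545.68 = 39.315


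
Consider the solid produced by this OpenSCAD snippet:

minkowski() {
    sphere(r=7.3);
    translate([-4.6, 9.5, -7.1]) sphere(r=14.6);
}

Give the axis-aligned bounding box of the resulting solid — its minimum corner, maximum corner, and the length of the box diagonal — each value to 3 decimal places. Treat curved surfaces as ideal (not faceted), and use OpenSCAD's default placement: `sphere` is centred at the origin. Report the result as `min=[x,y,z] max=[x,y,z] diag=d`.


A = translate([-4.6, 9.5, -7.1]) sphere(r=14.6) → bbox [-19.2,-5.1,-21.7] .. [10,24.1,7.5]
B = sphere(r=7.3) → bbox [-7.3,-7.3,-7.3] .. [7.3,7.3,7.3]
lo = A.lo+B.lo = [-19.2-7.3, -5.1-7.3, -21.7-7.3] = [-26.500,-12.400,-29.000]
hi = A.hi+B.hi = [10+7.3, 24.1+7.3, 7.5+7.3] = [17.300,31.400,14.800]
diag = √(43.8²+43.8²+43.8²) = √5755.32 = 75.864

min=[-26.500,-12.400,-29.000] max=[17.300,31.400,14.800] diag=75.864


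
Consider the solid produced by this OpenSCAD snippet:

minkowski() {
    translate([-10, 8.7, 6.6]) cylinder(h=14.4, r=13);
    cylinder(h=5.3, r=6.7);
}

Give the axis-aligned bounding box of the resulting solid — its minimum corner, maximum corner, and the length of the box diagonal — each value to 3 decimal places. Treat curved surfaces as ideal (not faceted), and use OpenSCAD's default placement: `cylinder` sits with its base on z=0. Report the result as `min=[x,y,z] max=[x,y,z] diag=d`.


min=[-29.700,-11.000,6.600] max=[9.700,28.400,26.300] diag=59.100

A = translate([-10, 8.7, 6.6]) cylinder(h=14.4, r=13) → bbox [-23,-4.3,6.6] .. [3,21.7,21]
B = cylinder(h=5.3, r=6.7) → bbox [-6.7,-6.7,0] .. [6.7,6.7,5.3]
lo = A.lo+B.lo = [-23-6.7, -4.3-6.7, 6.6+0] = [-29.700,-11.000,6.600]
hi = A.hi+B.hi = [3+6.7, 21.7+6.7, 21+5.3] = [9.700,28.400,26.300]
diag = √(39.4²+39.4²+19.7²) = √3492.81 = 59.100


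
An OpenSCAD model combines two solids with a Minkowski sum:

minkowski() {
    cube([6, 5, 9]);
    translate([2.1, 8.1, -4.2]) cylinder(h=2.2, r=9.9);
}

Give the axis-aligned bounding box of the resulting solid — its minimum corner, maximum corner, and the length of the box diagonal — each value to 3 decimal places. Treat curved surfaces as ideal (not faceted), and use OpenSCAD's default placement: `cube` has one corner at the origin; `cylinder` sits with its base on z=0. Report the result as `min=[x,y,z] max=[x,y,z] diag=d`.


min=[-7.800,-1.800,-4.200] max=[18.000,23.000,7.000] diag=37.498

A = translate([2.1, 8.1, -4.2]) cylinder(h=2.2, r=9.9) → bbox [-7.8,-1.8,-4.2] .. [12,18,-2]
B = cube([6, 5, 9]) → bbox [0,0,0] .. [6,5,9]
lo = A.lo+B.lo = [-7.8+0, -1.8+0, -4.2+0] = [-7.800,-1.800,-4.200]
hi = A.hi+B.hi = [12+6, 18+5, -2+9] = [18.000,23.000,7.000]
diag = √(25.8²+24.8²+11.2²) = √1406.12 = 37.498


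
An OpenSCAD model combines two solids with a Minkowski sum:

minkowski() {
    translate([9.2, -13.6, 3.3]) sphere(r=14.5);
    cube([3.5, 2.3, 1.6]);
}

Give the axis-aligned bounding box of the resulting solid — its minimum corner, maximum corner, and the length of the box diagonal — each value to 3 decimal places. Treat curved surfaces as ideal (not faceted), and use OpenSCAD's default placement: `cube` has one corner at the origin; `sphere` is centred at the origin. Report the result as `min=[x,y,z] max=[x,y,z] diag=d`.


min=[-5.300,-28.100,-11.200] max=[27.200,3.200,19.400] diag=54.519

A = translate([9.2, -13.6, 3.3]) sphere(r=14.5) → bbox [-5.3,-28.1,-11.2] .. [23.7,0.9,17.8]
B = cube([3.5, 2.3, 1.6]) → bbox [0,0,0] .. [3.5,2.3,1.6]
lo = A.lo+B.lo = [-5.3+0, -28.1+0, -11.2+0] = [-5.300,-28.100,-11.200]
hi = A.hi+B.hi = [23.7+3.5, 0.9+2.3, 17.8+1.6] = [27.200,3.200,19.400]
diag = √(32.5²+31.3²+30.6²) = √2972.3 = 54.519


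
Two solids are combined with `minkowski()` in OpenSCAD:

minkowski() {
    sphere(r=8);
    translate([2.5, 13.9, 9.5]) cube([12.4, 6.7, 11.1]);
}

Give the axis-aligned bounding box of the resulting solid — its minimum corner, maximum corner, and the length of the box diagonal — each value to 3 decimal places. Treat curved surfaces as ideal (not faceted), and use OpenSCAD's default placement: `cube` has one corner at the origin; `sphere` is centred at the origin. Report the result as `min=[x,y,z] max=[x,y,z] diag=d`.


min=[-5.500,5.900,1.500] max=[22.900,28.600,28.600] diag=45.346

A = translate([2.5, 13.9, 9.5]) cube([12.4, 6.7, 11.1]) → bbox [2.5,13.9,9.5] .. [14.9,20.6,20.6]
B = sphere(r=8) → bbox [-8,-8,-8] .. [8,8,8]
lo = A.lo+B.lo = [2.5-8, 13.9-8, 9.5-8] = [-5.500,5.900,1.500]
hi = A.hi+B.hi = [14.9+8, 20.6+8, 20.6+8] = [22.900,28.600,28.600]
diag = √(28.4²+22.7²+27.1²) = √2056.26 = 45.346


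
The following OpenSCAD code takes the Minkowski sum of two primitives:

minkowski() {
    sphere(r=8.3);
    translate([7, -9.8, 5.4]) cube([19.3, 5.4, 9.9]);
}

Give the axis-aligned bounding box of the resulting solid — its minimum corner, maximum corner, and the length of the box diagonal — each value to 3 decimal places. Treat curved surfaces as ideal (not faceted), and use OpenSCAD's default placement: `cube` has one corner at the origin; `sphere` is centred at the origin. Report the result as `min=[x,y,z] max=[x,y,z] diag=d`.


min=[-1.300,-18.100,-2.900] max=[34.600,3.900,23.600] diag=49.750

A = translate([7, -9.8, 5.4]) cube([19.3, 5.4, 9.9]) → bbox [7,-9.8,5.4] .. [26.3,-4.4,15.3]
B = sphere(r=8.3) → bbox [-8.3,-8.3,-8.3] .. [8.3,8.3,8.3]
lo = A.lo+B.lo = [7-8.3, -9.8-8.3, 5.4-8.3] = [-1.300,-18.100,-2.900]
hi = A.hi+B.hi = [26.3+8.3, -4.4+8.3, 15.3+8.3] = [34.600,3.900,23.600]
diag = √(35.9²+22²+26.5²) = √2475.06 = 49.750


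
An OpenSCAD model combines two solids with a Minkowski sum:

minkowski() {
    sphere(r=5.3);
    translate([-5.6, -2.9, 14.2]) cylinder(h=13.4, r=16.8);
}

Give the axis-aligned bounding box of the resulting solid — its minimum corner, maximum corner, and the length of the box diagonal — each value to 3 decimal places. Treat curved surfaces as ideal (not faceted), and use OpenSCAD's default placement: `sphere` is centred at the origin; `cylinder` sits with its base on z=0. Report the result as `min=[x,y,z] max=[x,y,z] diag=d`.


A = translate([-5.6, -2.9, 14.2]) cylinder(h=13.4, r=16.8) → bbox [-22.4,-19.7,14.2] .. [11.2,13.9,27.6]
B = sphere(r=5.3) → bbox [-5.3,-5.3,-5.3] .. [5.3,5.3,5.3]
lo = A.lo+B.lo = [-22.4-5.3, -19.7-5.3, 14.2-5.3] = [-27.700,-25.000,8.900]
hi = A.hi+B.hi = [11.2+5.3, 13.9+5.3, 27.6+5.3] = [16.500,19.200,32.900]
diag = √(44.2²+44.2²+24²) = √4483.28 = 66.957

min=[-27.700,-25.000,8.900] max=[16.500,19.200,32.900] diag=66.957


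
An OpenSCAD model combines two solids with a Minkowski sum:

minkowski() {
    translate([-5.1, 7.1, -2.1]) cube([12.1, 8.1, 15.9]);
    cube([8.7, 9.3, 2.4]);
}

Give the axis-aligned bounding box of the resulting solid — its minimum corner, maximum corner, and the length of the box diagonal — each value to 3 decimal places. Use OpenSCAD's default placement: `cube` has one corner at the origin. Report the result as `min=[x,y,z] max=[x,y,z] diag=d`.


A = translate([-5.1, 7.1, -2.1]) cube([12.1, 8.1, 15.9]) → bbox [-5.1,7.1,-2.1] .. [7,15.2,13.8]
B = cube([8.7, 9.3, 2.4]) → bbox [0,0,0] .. [8.7,9.3,2.4]
lo = A.lo+B.lo = [-5.1+0, 7.1+0, -2.1+0] = [-5.100,7.100,-2.100]
hi = A.hi+B.hi = [7+8.7, 15.2+9.3, 13.8+2.4] = [15.700,24.500,16.200]
diag = √(20.8²+17.4²+18.3²) = √1070.29 = 32.715

min=[-5.100,7.100,-2.100] max=[15.700,24.500,16.200] diag=32.715


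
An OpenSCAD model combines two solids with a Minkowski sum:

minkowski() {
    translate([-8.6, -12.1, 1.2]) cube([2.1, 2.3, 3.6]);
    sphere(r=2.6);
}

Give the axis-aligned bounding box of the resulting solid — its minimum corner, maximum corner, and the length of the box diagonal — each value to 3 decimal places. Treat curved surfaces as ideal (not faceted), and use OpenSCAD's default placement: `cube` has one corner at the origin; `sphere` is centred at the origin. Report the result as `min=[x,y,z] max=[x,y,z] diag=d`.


min=[-11.200,-14.700,-1.400] max=[-3.900,-7.200,7.400] diag=13.674

A = translate([-8.6, -12.1, 1.2]) cube([2.1, 2.3, 3.6]) → bbox [-8.6,-12.1,1.2] .. [-6.5,-9.8,4.8]
B = sphere(r=2.6) → bbox [-2.6,-2.6,-2.6] .. [2.6,2.6,2.6]
lo = A.lo+B.lo = [-8.6-2.6, -12.1-2.6, 1.2-2.6] = [-11.200,-14.700,-1.400]
hi = A.hi+B.hi = [-6.5+2.6, -9.8+2.6, 4.8+2.6] = [-3.900,-7.200,7.400]
diag = √(7.3²+7.5²+8.8²) = √186.98 = 13.674


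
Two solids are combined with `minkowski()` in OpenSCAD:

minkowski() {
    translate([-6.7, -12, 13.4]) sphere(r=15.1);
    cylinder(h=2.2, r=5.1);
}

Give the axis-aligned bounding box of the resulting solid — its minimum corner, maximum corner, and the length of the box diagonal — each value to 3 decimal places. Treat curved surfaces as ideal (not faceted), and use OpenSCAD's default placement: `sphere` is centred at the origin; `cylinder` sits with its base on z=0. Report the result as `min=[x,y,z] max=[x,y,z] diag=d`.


min=[-26.900,-32.200,-1.700] max=[13.500,8.200,30.700] diag=65.682

A = translate([-6.7, -12, 13.4]) sphere(r=15.1) → bbox [-21.8,-27.1,-1.7] .. [8.4,3.1,28.5]
B = cylinder(h=2.2, r=5.1) → bbox [-5.1,-5.1,0] .. [5.1,5.1,2.2]
lo = A.lo+B.lo = [-21.8-5.1, -27.1-5.1, -1.7+0] = [-26.900,-32.200,-1.700]
hi = A.hi+B.hi = [8.4+5.1, 3.1+5.1, 28.5+2.2] = [13.500,8.200,30.700]
diag = √(40.4²+40.4²+32.4²) = √4314.08 = 65.682


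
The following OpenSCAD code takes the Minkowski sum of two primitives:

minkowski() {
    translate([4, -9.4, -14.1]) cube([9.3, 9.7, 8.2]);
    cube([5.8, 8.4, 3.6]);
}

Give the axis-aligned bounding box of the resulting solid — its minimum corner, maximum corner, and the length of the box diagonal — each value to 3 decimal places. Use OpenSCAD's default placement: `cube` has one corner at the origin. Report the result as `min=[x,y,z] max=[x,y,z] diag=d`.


min=[4.000,-9.400,-14.100] max=[19.100,8.700,-2.300] diag=26.360

A = translate([4, -9.4, -14.1]) cube([9.3, 9.7, 8.2]) → bbox [4,-9.4,-14.1] .. [13.3,0.3,-5.9]
B = cube([5.8, 8.4, 3.6]) → bbox [0,0,0] .. [5.8,8.4,3.6]
lo = A.lo+B.lo = [4+0, -9.4+0, -14.1+0] = [4.000,-9.400,-14.100]
hi = A.hi+B.hi = [13.3+5.8, 0.3+8.4, -5.9+3.6] = [19.100,8.700,-2.300]
diag = √(15.1²+18.1²+11.8²) = √694.86 = 26.360


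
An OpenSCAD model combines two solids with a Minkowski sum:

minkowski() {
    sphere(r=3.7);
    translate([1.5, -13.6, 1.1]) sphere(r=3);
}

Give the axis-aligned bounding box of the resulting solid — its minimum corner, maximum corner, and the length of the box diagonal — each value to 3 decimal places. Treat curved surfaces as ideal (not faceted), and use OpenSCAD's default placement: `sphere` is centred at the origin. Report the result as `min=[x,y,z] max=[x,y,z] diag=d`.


min=[-5.200,-20.300,-5.600] max=[8.200,-6.900,7.800] diag=23.209

A = translate([1.5, -13.6, 1.1]) sphere(r=3) → bbox [-1.5,-16.6,-1.9] .. [4.5,-10.6,4.1]
B = sphere(r=3.7) → bbox [-3.7,-3.7,-3.7] .. [3.7,3.7,3.7]
lo = A.lo+B.lo = [-1.5-3.7, -16.6-3.7, -1.9-3.7] = [-5.200,-20.300,-5.600]
hi = A.hi+B.hi = [4.5+3.7, -10.6+3.7, 4.1+3.7] = [8.200,-6.900,7.800]
diag = √(13.4²+13.4²+13.4²) = √538.68 = 23.209


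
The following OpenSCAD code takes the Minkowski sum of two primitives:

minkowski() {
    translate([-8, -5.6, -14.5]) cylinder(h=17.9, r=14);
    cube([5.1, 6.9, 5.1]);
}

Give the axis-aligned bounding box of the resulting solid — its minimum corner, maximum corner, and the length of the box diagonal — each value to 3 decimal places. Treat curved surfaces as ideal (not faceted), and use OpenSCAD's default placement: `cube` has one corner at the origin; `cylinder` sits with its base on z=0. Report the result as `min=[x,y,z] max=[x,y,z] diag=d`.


A = translate([-8, -5.6, -14.5]) cylinder(h=17.9, r=14) → bbox [-22,-19.6,-14.5] .. [6,8.4,3.4]
B = cube([5.1, 6.9, 5.1]) → bbox [0,0,0] .. [5.1,6.9,5.1]
lo = A.lo+B.lo = [-22+0, -19.6+0, -14.5+0] = [-22.000,-19.600,-14.500]
hi = A.hi+B.hi = [6+5.1, 8.4+6.9, 3.4+5.1] = [11.100,15.300,8.500]
diag = √(33.1²+34.9²+23²) = √2842.62 = 53.316

min=[-22.000,-19.600,-14.500] max=[11.100,15.300,8.500] diag=53.316


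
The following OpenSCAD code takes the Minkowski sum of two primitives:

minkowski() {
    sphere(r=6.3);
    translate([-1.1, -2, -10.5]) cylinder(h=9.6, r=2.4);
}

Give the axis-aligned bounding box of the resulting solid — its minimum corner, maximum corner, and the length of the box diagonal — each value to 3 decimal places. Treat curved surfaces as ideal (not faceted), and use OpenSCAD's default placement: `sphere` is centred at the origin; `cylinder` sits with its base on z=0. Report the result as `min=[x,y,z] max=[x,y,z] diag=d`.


min=[-9.800,-10.700,-16.800] max=[7.600,6.700,5.400] diag=33.142

A = translate([-1.1, -2, -10.5]) cylinder(h=9.6, r=2.4) → bbox [-3.5,-4.4,-10.5] .. [1.3,0.4,-0.9]
B = sphere(r=6.3) → bbox [-6.3,-6.3,-6.3] .. [6.3,6.3,6.3]
lo = A.lo+B.lo = [-3.5-6.3, -4.4-6.3, -10.5-6.3] = [-9.800,-10.700,-16.800]
hi = A.hi+B.hi = [1.3+6.3, 0.4+6.3, -0.9+6.3] = [7.600,6.700,5.400]
diag = √(17.4²+17.4²+22.2²) = √1098.36 = 33.142


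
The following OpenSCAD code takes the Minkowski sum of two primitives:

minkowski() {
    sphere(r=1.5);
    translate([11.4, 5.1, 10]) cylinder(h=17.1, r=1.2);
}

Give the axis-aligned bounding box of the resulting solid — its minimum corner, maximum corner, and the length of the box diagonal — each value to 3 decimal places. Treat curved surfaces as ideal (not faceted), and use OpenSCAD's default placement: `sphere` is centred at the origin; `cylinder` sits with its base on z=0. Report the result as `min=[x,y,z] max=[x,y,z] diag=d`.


min=[8.700,2.400,8.500] max=[14.100,7.800,28.600] diag=21.502

A = translate([11.4, 5.1, 10]) cylinder(h=17.1, r=1.2) → bbox [10.2,3.9,10] .. [12.6,6.3,27.1]
B = sphere(r=1.5) → bbox [-1.5,-1.5,-1.5] .. [1.5,1.5,1.5]
lo = A.lo+B.lo = [10.2-1.5, 3.9-1.5, 10-1.5] = [8.700,2.400,8.500]
hi = A.hi+B.hi = [12.6+1.5, 6.3+1.5, 27.1+1.5] = [14.100,7.800,28.600]
diag = √(5.4²+5.4²+20.1²) = √462.33 = 21.502
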